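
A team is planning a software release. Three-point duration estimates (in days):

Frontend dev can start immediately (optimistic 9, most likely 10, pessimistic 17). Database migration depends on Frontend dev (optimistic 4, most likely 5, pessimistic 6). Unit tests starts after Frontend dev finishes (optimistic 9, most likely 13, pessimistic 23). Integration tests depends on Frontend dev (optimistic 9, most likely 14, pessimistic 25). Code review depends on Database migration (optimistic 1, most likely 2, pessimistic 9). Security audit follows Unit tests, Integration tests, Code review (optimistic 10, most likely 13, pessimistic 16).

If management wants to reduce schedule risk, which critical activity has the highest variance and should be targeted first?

te_Frontend dev = (9 + 4·10 + 17)/6 = 66/6 = 11; σ²_Frontend dev = ((17−9)/6)² = 1.778
te_Database migration = (4 + 4·5 + 6)/6 = 30/6 = 5; σ²_Database migration = ((6−4)/6)² = 0.111
te_Unit tests = (9 + 4·13 + 23)/6 = 84/6 = 14; σ²_Unit tests = ((23−9)/6)² = 5.444
te_Integration tests = (9 + 4·14 + 25)/6 = 90/6 = 15; σ²_Integration tests = ((25−9)/6)² = 7.111
te_Code review = (1 + 4·2 + 9)/6 = 18/6 = 3; σ²_Code review = ((9−1)/6)² = 1.778
te_Security audit = (10 + 4·13 + 16)/6 = 78/6 = 13; σ²_Security audit = ((16−10)/6)² = 1.000

Forward pass:
ES_Frontend dev = 0; EF_Frontend dev = 11
ES_Database migration = 11; EF_Database migration = 11+5 = 16
ES_Unit tests = 11; EF_Unit tests = 11+14 = 25
ES_Integration tests = 11; EF_Integration tests = 11+15 = 26
ES_Code review = 16; EF_Code review = 16+3 = 19
ES_Security audit = max(EF_Unit tests=25, EF_Integration tests=26, EF_Code review=19) = 26; EF_Security audit = 26+13 = 39
Expected project duration μ = 39 days. Critical path: Frontend dev → Integration tests → Security audit.

Variances on critical path: σ²_Frontend dev=1.778, σ²_Integration tests=7.111, σ²_Security audit=1.000.
Largest is σ²_Integration tests = 7.111.

Integration tests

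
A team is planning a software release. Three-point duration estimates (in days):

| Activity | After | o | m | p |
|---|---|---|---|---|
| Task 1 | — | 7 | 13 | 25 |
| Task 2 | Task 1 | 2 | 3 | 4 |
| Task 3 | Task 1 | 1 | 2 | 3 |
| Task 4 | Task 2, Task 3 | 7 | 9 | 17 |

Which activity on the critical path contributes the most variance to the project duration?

Task 1

te_Task 1 = (7 + 4·13 + 25)/6 = 84/6 = 14; σ²_Task 1 = ((25−7)/6)² = 9.000
te_Task 2 = (2 + 4·3 + 4)/6 = 18/6 = 3; σ²_Task 2 = ((4−2)/6)² = 0.111
te_Task 3 = (1 + 4·2 + 3)/6 = 12/6 = 2; σ²_Task 3 = ((3−1)/6)² = 0.111
te_Task 4 = (7 + 4·9 + 17)/6 = 60/6 = 10; σ²_Task 4 = ((17−7)/6)² = 2.778

Forward pass:
ES_Task 1 = 0; EF_Task 1 = 14
ES_Task 2 = 14; EF_Task 2 = 14+3 = 17
ES_Task 3 = 14; EF_Task 3 = 14+2 = 16
ES_Task 4 = max(EF_Task 2=17, EF_Task 3=16) = 17; EF_Task 4 = 17+10 = 27
Expected project duration μ = 27 days. Critical path: Task 1 → Task 2 → Task 4.

Variances on critical path: σ²_Task 1=9.000, σ²_Task 2=0.111, σ²_Task 4=2.778.
Largest is σ²_Task 1 = 9.000.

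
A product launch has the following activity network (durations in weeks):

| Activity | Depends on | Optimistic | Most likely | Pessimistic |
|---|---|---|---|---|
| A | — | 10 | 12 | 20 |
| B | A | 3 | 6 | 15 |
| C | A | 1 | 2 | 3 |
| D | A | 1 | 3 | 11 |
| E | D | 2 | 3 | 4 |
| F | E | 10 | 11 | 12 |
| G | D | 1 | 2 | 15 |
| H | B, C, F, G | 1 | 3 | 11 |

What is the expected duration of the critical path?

te_A = (10 + 4·12 + 20)/6 = 78/6 = 13
te_B = (3 + 4·6 + 15)/6 = 42/6 = 7
te_C = (1 + 4·2 + 3)/6 = 12/6 = 2
te_D = (1 + 4·3 + 11)/6 = 24/6 = 4
te_E = (2 + 4·3 + 4)/6 = 18/6 = 3
te_F = (10 + 4·11 + 12)/6 = 66/6 = 11
te_G = (1 + 4·2 + 15)/6 = 24/6 = 4
te_H = (1 + 4·3 + 11)/6 = 24/6 = 4

Forward pass:
ES_A = 0; EF_A = 13
ES_B = 13; EF_B = 13+7 = 20
ES_C = 13; EF_C = 13+2 = 15
ES_D = 13; EF_D = 13+4 = 17
ES_E = 17; EF_E = 17+3 = 20
ES_F = 20; EF_F = 20+11 = 31
ES_G = 17; EF_G = 17+4 = 21
ES_H = max(EF_B=20, EF_C=15, EF_F=31, EF_G=21) = 31; EF_H = 31+4 = 35
Expected project duration μ = 35 weeks. Critical path: A → D → E → F → H.

35 weeks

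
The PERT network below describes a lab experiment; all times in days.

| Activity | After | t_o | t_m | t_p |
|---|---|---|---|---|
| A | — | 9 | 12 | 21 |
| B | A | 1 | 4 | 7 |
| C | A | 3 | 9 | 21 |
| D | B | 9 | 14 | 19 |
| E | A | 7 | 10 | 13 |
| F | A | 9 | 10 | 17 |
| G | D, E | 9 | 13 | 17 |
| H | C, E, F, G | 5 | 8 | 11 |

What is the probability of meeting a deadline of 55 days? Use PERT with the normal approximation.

0.822

te_A = (9 + 4·12 + 21)/6 = 78/6 = 13; σ²_A = ((21−9)/6)² = 4.000
te_B = (1 + 4·4 + 7)/6 = 24/6 = 4; σ²_B = ((7−1)/6)² = 1.000
te_C = (3 + 4·9 + 21)/6 = 60/6 = 10; σ²_C = ((21−3)/6)² = 9.000
te_D = (9 + 4·14 + 19)/6 = 84/6 = 14; σ²_D = ((19−9)/6)² = 2.778
te_E = (7 + 4·10 + 13)/6 = 60/6 = 10; σ²_E = ((13−7)/6)² = 1.000
te_F = (9 + 4·10 + 17)/6 = 66/6 = 11; σ²_F = ((17−9)/6)² = 1.778
te_G = (9 + 4·13 + 17)/6 = 78/6 = 13; σ²_G = ((17−9)/6)² = 1.778
te_H = (5 + 4·8 + 11)/6 = 48/6 = 8; σ²_H = ((11−5)/6)² = 1.000

Forward pass:
ES_A = 0; EF_A = 13
ES_B = 13; EF_B = 13+4 = 17
ES_C = 13; EF_C = 13+10 = 23
ES_D = 17; EF_D = 17+14 = 31
ES_E = 13; EF_E = 13+10 = 23
ES_F = 13; EF_F = 13+11 = 24
ES_G = max(EF_D=31, EF_E=23) = 31; EF_G = 31+13 = 44
ES_H = max(EF_C=23, EF_E=23, EF_F=24, EF_G=44) = 44; EF_H = 44+8 = 52
Expected project duration μ = 52 days. Critical path: A → B → D → G → H.

Variance along critical path = 4.000 + 1.000 + 2.778 + 1.778 + 1.000 = 10.556; σ = √10.556 = 3.249 days.
Z = (55 − 52) / 3.249 = 0.923
P(T ≤ 55) = Φ(0.923) ≈ 0.822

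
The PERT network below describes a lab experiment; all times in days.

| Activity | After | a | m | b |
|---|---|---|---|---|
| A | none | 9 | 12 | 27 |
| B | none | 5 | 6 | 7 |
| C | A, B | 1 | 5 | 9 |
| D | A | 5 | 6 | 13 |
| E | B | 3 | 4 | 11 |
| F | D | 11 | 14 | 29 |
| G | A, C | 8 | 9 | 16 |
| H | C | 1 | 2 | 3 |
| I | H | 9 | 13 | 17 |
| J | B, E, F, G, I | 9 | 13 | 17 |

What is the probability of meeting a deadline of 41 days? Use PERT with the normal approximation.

te_A = (9 + 4·12 + 27)/6 = 84/6 = 14; σ²_A = ((27−9)/6)² = 9.000
te_B = (5 + 4·6 + 7)/6 = 36/6 = 6; σ²_B = ((7−5)/6)² = 0.111
te_C = (1 + 4·5 + 9)/6 = 30/6 = 5; σ²_C = ((9−1)/6)² = 1.778
te_D = (5 + 4·6 + 13)/6 = 42/6 = 7; σ²_D = ((13−5)/6)² = 1.778
te_E = (3 + 4·4 + 11)/6 = 30/6 = 5; σ²_E = ((11−3)/6)² = 1.778
te_F = (11 + 4·14 + 29)/6 = 96/6 = 16; σ²_F = ((29−11)/6)² = 9.000
te_G = (8 + 4·9 + 16)/6 = 60/6 = 10; σ²_G = ((16−8)/6)² = 1.778
te_H = (1 + 4·2 + 3)/6 = 12/6 = 2; σ²_H = ((3−1)/6)² = 0.111
te_I = (9 + 4·13 + 17)/6 = 78/6 = 13; σ²_I = ((17−9)/6)² = 1.778
te_J = (9 + 4·13 + 17)/6 = 78/6 = 13; σ²_J = ((17−9)/6)² = 1.778

Forward pass:
ES_A = 0; EF_A = 14
ES_B = 0; EF_B = 6
ES_C = max(EF_A=14, EF_B=6) = 14; EF_C = 14+5 = 19
ES_D = 14; EF_D = 14+7 = 21
ES_E = 6; EF_E = 6+5 = 11
ES_F = 21; EF_F = 21+16 = 37
ES_G = max(EF_A=14, EF_C=19) = 19; EF_G = 19+10 = 29
ES_H = 19; EF_H = 19+2 = 21
ES_I = 21; EF_I = 21+13 = 34
ES_J = max(EF_B=6, EF_E=11, EF_F=37, EF_G=29, EF_I=34) = 37; EF_J = 37+13 = 50
Expected project duration μ = 50 days. Critical path: A → D → F → J.

Variance along critical path = 9.000 + 1.778 + 9.000 + 1.778 = 21.556; σ = √21.556 = 4.643 days.
Z = (41 − 50) / 4.643 = -1.938
P(T ≤ 41) = Φ(-1.938) ≈ 0.026

0.026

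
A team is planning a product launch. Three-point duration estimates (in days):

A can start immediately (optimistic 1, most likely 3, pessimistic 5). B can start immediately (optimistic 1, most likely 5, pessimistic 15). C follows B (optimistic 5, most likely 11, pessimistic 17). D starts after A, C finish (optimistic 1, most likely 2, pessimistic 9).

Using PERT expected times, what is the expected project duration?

te_A = (1 + 4·3 + 5)/6 = 18/6 = 3
te_B = (1 + 4·5 + 15)/6 = 36/6 = 6
te_C = (5 + 4·11 + 17)/6 = 66/6 = 11
te_D = (1 + 4·2 + 9)/6 = 18/6 = 3

Forward pass:
ES_A = 0; EF_A = 3
ES_B = 0; EF_B = 6
ES_C = 6; EF_C = 6+11 = 17
ES_D = max(EF_A=3, EF_C=17) = 17; EF_D = 17+3 = 20
Expected project duration μ = 20 days. Critical path: B → C → D.

20 days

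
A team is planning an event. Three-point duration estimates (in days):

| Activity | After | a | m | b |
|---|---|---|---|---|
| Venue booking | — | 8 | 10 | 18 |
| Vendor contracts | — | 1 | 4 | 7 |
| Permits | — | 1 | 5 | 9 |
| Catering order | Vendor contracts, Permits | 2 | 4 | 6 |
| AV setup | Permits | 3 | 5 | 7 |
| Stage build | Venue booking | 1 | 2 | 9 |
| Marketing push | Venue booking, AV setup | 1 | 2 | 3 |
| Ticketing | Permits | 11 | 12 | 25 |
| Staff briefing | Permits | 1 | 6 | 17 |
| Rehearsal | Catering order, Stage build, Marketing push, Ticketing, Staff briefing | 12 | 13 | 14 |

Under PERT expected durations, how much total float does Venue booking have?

5 days

te_Venue booking = (8 + 4·10 + 18)/6 = 66/6 = 11
te_Vendor contracts = (1 + 4·4 + 7)/6 = 24/6 = 4
te_Permits = (1 + 4·5 + 9)/6 = 30/6 = 5
te_Catering order = (2 + 4·4 + 6)/6 = 24/6 = 4
te_AV setup = (3 + 4·5 + 7)/6 = 30/6 = 5
te_Stage build = (1 + 4·2 + 9)/6 = 18/6 = 3
te_Marketing push = (1 + 4·2 + 3)/6 = 12/6 = 2
te_Ticketing = (11 + 4·12 + 25)/6 = 84/6 = 14
te_Staff briefing = (1 + 4·6 + 17)/6 = 42/6 = 7
te_Rehearsal = (12 + 4·13 + 14)/6 = 78/6 = 13

Forward pass:
ES_Venue booking = 0; EF_Venue booking = 11
ES_Vendor contracts = 0; EF_Vendor contracts = 4
ES_Permits = 0; EF_Permits = 5
ES_Catering order = max(EF_Vendor contracts=4, EF_Permits=5) = 5; EF_Catering order = 5+4 = 9
ES_AV setup = 5; EF_AV setup = 5+5 = 10
ES_Stage build = 11; EF_Stage build = 11+3 = 14
ES_Marketing push = max(EF_Venue booking=11, EF_AV setup=10) = 11; EF_Marketing push = 11+2 = 13
ES_Ticketing = 5; EF_Ticketing = 5+14 = 19
ES_Staff briefing = 5; EF_Staff briefing = 5+7 = 12
ES_Rehearsal = max(EF_Catering order=9, EF_Stage build=14, EF_Marketing push=13, EF_Ticketing=19, EF_Staff briefing=12) = 19; EF_Rehearsal = 19+13 = 32
Expected project duration μ = 32 days. Critical path: Permits → Ticketing → Rehearsal.

Backward pass:
LF_Rehearsal = 32; LS_Rehearsal = 32−13 = 19
LF_Staff briefing = LS_Rehearsal = 19; LS_Staff briefing = 19−7 = 12
LF_Ticketing = LS_Rehearsal = 19; LS_Ticketing = 19−14 = 5
LF_Marketing push = LS_Rehearsal = 19; LS_Marketing push = 19−2 = 17
LF_Stage build = LS_Rehearsal = 19; LS_Stage build = 19−3 = 16
LF_AV setup = LS_Marketing push = 17; LS_AV setup = 17−5 = 12
LF_Catering order = LS_Rehearsal = 19; LS_Catering order = 19−4 = 15
LF_Permits = min(LS_Catering order=15, LS_AV setup=12, LS_Ticketing=5, LS_Staff briefing=12) = 5; LS_Permits = 5−5 = 0
LF_Vendor contracts = LS_Catering order = 15; LS_Vendor contracts = 15−4 = 11
LF_Venue booking = min(LS_Stage build=16, LS_Marketing push=17) = 16; LS_Venue booking = 16−11 = 5
Slack_Venue booking = LS_Venue booking − ES_Venue booking = 5 − 0 = 5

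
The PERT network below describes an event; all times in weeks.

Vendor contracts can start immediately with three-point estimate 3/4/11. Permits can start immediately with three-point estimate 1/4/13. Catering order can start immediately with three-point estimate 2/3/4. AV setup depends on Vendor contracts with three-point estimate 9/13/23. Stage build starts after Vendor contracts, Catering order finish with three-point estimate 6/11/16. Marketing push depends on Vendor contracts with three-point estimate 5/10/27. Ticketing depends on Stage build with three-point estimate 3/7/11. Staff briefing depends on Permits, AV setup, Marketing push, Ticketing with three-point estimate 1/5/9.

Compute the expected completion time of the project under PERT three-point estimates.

te_Vendor contracts = (3 + 4·4 + 11)/6 = 30/6 = 5
te_Permits = (1 + 4·4 + 13)/6 = 30/6 = 5
te_Catering order = (2 + 4·3 + 4)/6 = 18/6 = 3
te_AV setup = (9 + 4·13 + 23)/6 = 84/6 = 14
te_Stage build = (6 + 4·11 + 16)/6 = 66/6 = 11
te_Marketing push = (5 + 4·10 + 27)/6 = 72/6 = 12
te_Ticketing = (3 + 4·7 + 11)/6 = 42/6 = 7
te_Staff briefing = (1 + 4·5 + 9)/6 = 30/6 = 5

Forward pass:
ES_Vendor contracts = 0; EF_Vendor contracts = 5
ES_Permits = 0; EF_Permits = 5
ES_Catering order = 0; EF_Catering order = 3
ES_AV setup = 5; EF_AV setup = 5+14 = 19
ES_Stage build = max(EF_Vendor contracts=5, EF_Catering order=3) = 5; EF_Stage build = 5+11 = 16
ES_Marketing push = 5; EF_Marketing push = 5+12 = 17
ES_Ticketing = 16; EF_Ticketing = 16+7 = 23
ES_Staff briefing = max(EF_Permits=5, EF_AV setup=19, EF_Marketing push=17, EF_Ticketing=23) = 23; EF_Staff briefing = 23+5 = 28
Expected project duration μ = 28 weeks. Critical path: Vendor contracts → Stage build → Ticketing → Staff briefing.

28 weeks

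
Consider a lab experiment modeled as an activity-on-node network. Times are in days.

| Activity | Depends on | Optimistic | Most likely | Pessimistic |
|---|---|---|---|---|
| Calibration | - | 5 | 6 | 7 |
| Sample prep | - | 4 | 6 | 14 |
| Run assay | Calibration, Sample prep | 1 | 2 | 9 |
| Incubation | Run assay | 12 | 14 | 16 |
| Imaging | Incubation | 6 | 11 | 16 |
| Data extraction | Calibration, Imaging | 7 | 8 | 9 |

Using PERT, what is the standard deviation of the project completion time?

te_Calibration = (5 + 4·6 + 7)/6 = 36/6 = 6; σ²_Calibration = ((7−5)/6)² = 0.111
te_Sample prep = (4 + 4·6 + 14)/6 = 42/6 = 7; σ²_Sample prep = ((14−4)/6)² = 2.778
te_Run assay = (1 + 4·2 + 9)/6 = 18/6 = 3; σ²_Run assay = ((9−1)/6)² = 1.778
te_Incubation = (12 + 4·14 + 16)/6 = 84/6 = 14; σ²_Incubation = ((16−12)/6)² = 0.444
te_Imaging = (6 + 4·11 + 16)/6 = 66/6 = 11; σ²_Imaging = ((16−6)/6)² = 2.778
te_Data extraction = (7 + 4·8 + 9)/6 = 48/6 = 8; σ²_Data extraction = ((9−7)/6)² = 0.111

Forward pass:
ES_Calibration = 0; EF_Calibration = 6
ES_Sample prep = 0; EF_Sample prep = 7
ES_Run assay = max(EF_Calibration=6, EF_Sample prep=7) = 7; EF_Run assay = 7+3 = 10
ES_Incubation = 10; EF_Incubation = 10+14 = 24
ES_Imaging = 24; EF_Imaging = 24+11 = 35
ES_Data extraction = max(EF_Calibration=6, EF_Imaging=35) = 35; EF_Data extraction = 35+8 = 43
Expected project duration μ = 43 days. Critical path: Sample prep → Run assay → Incubation → Imaging → Data extraction.

Variance along critical path = 2.778 + 1.778 + 0.444 + 2.778 + 0.111 = 7.889
σ = √7.889 = 2.809 days

2.81 days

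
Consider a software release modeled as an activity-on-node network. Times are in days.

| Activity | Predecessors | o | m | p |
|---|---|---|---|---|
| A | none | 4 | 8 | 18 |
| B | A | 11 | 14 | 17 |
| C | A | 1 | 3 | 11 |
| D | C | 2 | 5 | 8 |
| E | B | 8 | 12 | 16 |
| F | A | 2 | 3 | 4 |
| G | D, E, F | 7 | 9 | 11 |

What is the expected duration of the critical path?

te_A = (4 + 4·8 + 18)/6 = 54/6 = 9
te_B = (11 + 4·14 + 17)/6 = 84/6 = 14
te_C = (1 + 4·3 + 11)/6 = 24/6 = 4
te_D = (2 + 4·5 + 8)/6 = 30/6 = 5
te_E = (8 + 4·12 + 16)/6 = 72/6 = 12
te_F = (2 + 4·3 + 4)/6 = 18/6 = 3
te_G = (7 + 4·9 + 11)/6 = 54/6 = 9

Forward pass:
ES_A = 0; EF_A = 9
ES_B = 9; EF_B = 9+14 = 23
ES_C = 9; EF_C = 9+4 = 13
ES_D = 13; EF_D = 13+5 = 18
ES_E = 23; EF_E = 23+12 = 35
ES_F = 9; EF_F = 9+3 = 12
ES_G = max(EF_D=18, EF_E=35, EF_F=12) = 35; EF_G = 35+9 = 44
Expected project duration μ = 44 days. Critical path: A → B → E → G.

44 days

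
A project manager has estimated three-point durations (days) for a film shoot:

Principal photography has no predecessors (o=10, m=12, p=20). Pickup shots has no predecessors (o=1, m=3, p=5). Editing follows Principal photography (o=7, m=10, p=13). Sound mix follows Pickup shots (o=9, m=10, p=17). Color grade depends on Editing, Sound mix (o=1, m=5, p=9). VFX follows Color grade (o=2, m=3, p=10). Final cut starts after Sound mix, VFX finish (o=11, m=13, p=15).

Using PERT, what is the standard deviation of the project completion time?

2.79 days

te_Principal photography = (10 + 4·12 + 20)/6 = 78/6 = 13; σ²_Principal photography = ((20−10)/6)² = 2.778
te_Pickup shots = (1 + 4·3 + 5)/6 = 18/6 = 3; σ²_Pickup shots = ((5−1)/6)² = 0.444
te_Editing = (7 + 4·10 + 13)/6 = 60/6 = 10; σ²_Editing = ((13−7)/6)² = 1.000
te_Sound mix = (9 + 4·10 + 17)/6 = 66/6 = 11; σ²_Sound mix = ((17−9)/6)² = 1.778
te_Color grade = (1 + 4·5 + 9)/6 = 30/6 = 5; σ²_Color grade = ((9−1)/6)² = 1.778
te_VFX = (2 + 4·3 + 10)/6 = 24/6 = 4; σ²_VFX = ((10−2)/6)² = 1.778
te_Final cut = (11 + 4·13 + 15)/6 = 78/6 = 13; σ²_Final cut = ((15−11)/6)² = 0.444

Forward pass:
ES_Principal photography = 0; EF_Principal photography = 13
ES_Pickup shots = 0; EF_Pickup shots = 3
ES_Editing = 13; EF_Editing = 13+10 = 23
ES_Sound mix = 3; EF_Sound mix = 3+11 = 14
ES_Color grade = max(EF_Editing=23, EF_Sound mix=14) = 23; EF_Color grade = 23+5 = 28
ES_VFX = 28; EF_VFX = 28+4 = 32
ES_Final cut = max(EF_Sound mix=14, EF_VFX=32) = 32; EF_Final cut = 32+13 = 45
Expected project duration μ = 45 days. Critical path: Principal photography → Editing → Color grade → VFX → Final cut.

Variance along critical path = 2.778 + 1.000 + 1.778 + 1.778 + 0.444 = 7.778
σ = √7.778 = 2.789 days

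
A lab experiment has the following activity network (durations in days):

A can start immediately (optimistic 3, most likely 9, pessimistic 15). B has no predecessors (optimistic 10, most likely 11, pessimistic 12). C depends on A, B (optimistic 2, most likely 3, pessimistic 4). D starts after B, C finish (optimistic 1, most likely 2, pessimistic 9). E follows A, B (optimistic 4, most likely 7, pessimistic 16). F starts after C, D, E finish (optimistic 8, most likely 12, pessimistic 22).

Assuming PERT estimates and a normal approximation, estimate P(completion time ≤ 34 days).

0.741

te_A = (3 + 4·9 + 15)/6 = 54/6 = 9; σ²_A = ((15−3)/6)² = 4.000
te_B = (10 + 4·11 + 12)/6 = 66/6 = 11; σ²_B = ((12−10)/6)² = 0.111
te_C = (2 + 4·3 + 4)/6 = 18/6 = 3; σ²_C = ((4−2)/6)² = 0.111
te_D = (1 + 4·2 + 9)/6 = 18/6 = 3; σ²_D = ((9−1)/6)² = 1.778
te_E = (4 + 4·7 + 16)/6 = 48/6 = 8; σ²_E = ((16−4)/6)² = 4.000
te_F = (8 + 4·12 + 22)/6 = 78/6 = 13; σ²_F = ((22−8)/6)² = 5.444

Forward pass:
ES_A = 0; EF_A = 9
ES_B = 0; EF_B = 11
ES_C = max(EF_A=9, EF_B=11) = 11; EF_C = 11+3 = 14
ES_D = max(EF_B=11, EF_C=14) = 14; EF_D = 14+3 = 17
ES_E = max(EF_A=9, EF_B=11) = 11; EF_E = 11+8 = 19
ES_F = max(EF_C=14, EF_D=17, EF_E=19) = 19; EF_F = 19+13 = 32
Expected project duration μ = 32 days. Critical path: B → E → F.

Variance along critical path = 0.111 + 4.000 + 5.444 = 9.556; σ = √9.556 = 3.091 days.
Z = (34 − 32) / 3.091 = 0.647
P(T ≤ 34) = Φ(0.647) ≈ 0.741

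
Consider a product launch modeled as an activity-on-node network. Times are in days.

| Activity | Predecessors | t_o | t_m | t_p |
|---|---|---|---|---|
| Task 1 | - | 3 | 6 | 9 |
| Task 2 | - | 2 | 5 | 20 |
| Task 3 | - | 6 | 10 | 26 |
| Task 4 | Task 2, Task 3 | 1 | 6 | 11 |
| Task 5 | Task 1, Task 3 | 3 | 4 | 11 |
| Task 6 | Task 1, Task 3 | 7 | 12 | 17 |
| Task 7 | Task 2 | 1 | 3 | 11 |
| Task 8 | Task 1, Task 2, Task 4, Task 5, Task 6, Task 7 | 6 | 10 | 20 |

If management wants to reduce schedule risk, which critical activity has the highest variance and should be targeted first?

Task 3

te_Task 1 = (3 + 4·6 + 9)/6 = 36/6 = 6; σ²_Task 1 = ((9−3)/6)² = 1.000
te_Task 2 = (2 + 4·5 + 20)/6 = 42/6 = 7; σ²_Task 2 = ((20−2)/6)² = 9.000
te_Task 3 = (6 + 4·10 + 26)/6 = 72/6 = 12; σ²_Task 3 = ((26−6)/6)² = 11.111
te_Task 4 = (1 + 4·6 + 11)/6 = 36/6 = 6; σ²_Task 4 = ((11−1)/6)² = 2.778
te_Task 5 = (3 + 4·4 + 11)/6 = 30/6 = 5; σ²_Task 5 = ((11−3)/6)² = 1.778
te_Task 6 = (7 + 4·12 + 17)/6 = 72/6 = 12; σ²_Task 6 = ((17−7)/6)² = 2.778
te_Task 7 = (1 + 4·3 + 11)/6 = 24/6 = 4; σ²_Task 7 = ((11−1)/6)² = 2.778
te_Task 8 = (6 + 4·10 + 20)/6 = 66/6 = 11; σ²_Task 8 = ((20−6)/6)² = 5.444

Forward pass:
ES_Task 1 = 0; EF_Task 1 = 6
ES_Task 2 = 0; EF_Task 2 = 7
ES_Task 3 = 0; EF_Task 3 = 12
ES_Task 4 = max(EF_Task 2=7, EF_Task 3=12) = 12; EF_Task 4 = 12+6 = 18
ES_Task 5 = max(EF_Task 1=6, EF_Task 3=12) = 12; EF_Task 5 = 12+5 = 17
ES_Task 6 = max(EF_Task 1=6, EF_Task 3=12) = 12; EF_Task 6 = 12+12 = 24
ES_Task 7 = 7; EF_Task 7 = 7+4 = 11
ES_Task 8 = max(EF_Task 1=6, EF_Task 2=7, EF_Task 4=18, EF_Task 5=17, EF_Task 6=24, EF_Task 7=11) = 24; EF_Task 8 = 24+11 = 35
Expected project duration μ = 35 days. Critical path: Task 3 → Task 6 → Task 8.

Variances on critical path: σ²_Task 3=11.111, σ²_Task 6=2.778, σ²_Task 8=5.444.
Largest is σ²_Task 3 = 11.111.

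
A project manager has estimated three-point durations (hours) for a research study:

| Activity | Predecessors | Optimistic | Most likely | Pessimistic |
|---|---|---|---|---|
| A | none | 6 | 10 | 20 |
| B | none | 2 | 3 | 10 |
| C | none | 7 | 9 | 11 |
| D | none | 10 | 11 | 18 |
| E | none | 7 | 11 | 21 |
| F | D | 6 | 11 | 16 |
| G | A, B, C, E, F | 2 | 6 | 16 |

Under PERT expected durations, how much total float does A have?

12 hours

te_A = (6 + 4·10 + 20)/6 = 66/6 = 11
te_B = (2 + 4·3 + 10)/6 = 24/6 = 4
te_C = (7 + 4·9 + 11)/6 = 54/6 = 9
te_D = (10 + 4·11 + 18)/6 = 72/6 = 12
te_E = (7 + 4·11 + 21)/6 = 72/6 = 12
te_F = (6 + 4·11 + 16)/6 = 66/6 = 11
te_G = (2 + 4·6 + 16)/6 = 42/6 = 7

Forward pass:
ES_A = 0; EF_A = 11
ES_B = 0; EF_B = 4
ES_C = 0; EF_C = 9
ES_D = 0; EF_D = 12
ES_E = 0; EF_E = 12
ES_F = 12; EF_F = 12+11 = 23
ES_G = max(EF_A=11, EF_B=4, EF_C=9, EF_E=12, EF_F=23) = 23; EF_G = 23+7 = 30
Expected project duration μ = 30 hours. Critical path: D → F → G.

Backward pass:
LF_G = 30; LS_G = 30−7 = 23
LF_F = LS_G = 23; LS_F = 23−11 = 12
LF_E = LS_G = 23; LS_E = 23−12 = 11
LF_D = LS_F = 12; LS_D = 12−12 = 0
LF_C = LS_G = 23; LS_C = 23−9 = 14
LF_B = LS_G = 23; LS_B = 23−4 = 19
LF_A = LS_G = 23; LS_A = 23−11 = 12
Slack_A = LS_A − ES_A = 12 − 0 = 12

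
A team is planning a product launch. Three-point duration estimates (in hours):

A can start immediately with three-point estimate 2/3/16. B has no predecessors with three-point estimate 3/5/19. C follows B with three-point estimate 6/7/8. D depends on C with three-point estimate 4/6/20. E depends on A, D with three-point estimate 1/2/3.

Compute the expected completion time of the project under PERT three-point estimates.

24 hours

te_A = (2 + 4·3 + 16)/6 = 30/6 = 5
te_B = (3 + 4·5 + 19)/6 = 42/6 = 7
te_C = (6 + 4·7 + 8)/6 = 42/6 = 7
te_D = (4 + 4·6 + 20)/6 = 48/6 = 8
te_E = (1 + 4·2 + 3)/6 = 12/6 = 2

Forward pass:
ES_A = 0; EF_A = 5
ES_B = 0; EF_B = 7
ES_C = 7; EF_C = 7+7 = 14
ES_D = 14; EF_D = 14+8 = 22
ES_E = max(EF_A=5, EF_D=22) = 22; EF_E = 22+2 = 24
Expected project duration μ = 24 hours. Critical path: B → C → D → E.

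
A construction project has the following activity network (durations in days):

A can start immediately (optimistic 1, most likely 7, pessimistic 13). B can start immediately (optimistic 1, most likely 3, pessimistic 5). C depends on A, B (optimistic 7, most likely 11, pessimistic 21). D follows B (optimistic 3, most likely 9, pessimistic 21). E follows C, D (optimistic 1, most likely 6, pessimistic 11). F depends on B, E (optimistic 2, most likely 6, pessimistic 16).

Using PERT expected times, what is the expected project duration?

32 days

te_A = (1 + 4·7 + 13)/6 = 42/6 = 7
te_B = (1 + 4·3 + 5)/6 = 18/6 = 3
te_C = (7 + 4·11 + 21)/6 = 72/6 = 12
te_D = (3 + 4·9 + 21)/6 = 60/6 = 10
te_E = (1 + 4·6 + 11)/6 = 36/6 = 6
te_F = (2 + 4·6 + 16)/6 = 42/6 = 7

Forward pass:
ES_A = 0; EF_A = 7
ES_B = 0; EF_B = 3
ES_C = max(EF_A=7, EF_B=3) = 7; EF_C = 7+12 = 19
ES_D = 3; EF_D = 3+10 = 13
ES_E = max(EF_C=19, EF_D=13) = 19; EF_E = 19+6 = 25
ES_F = max(EF_B=3, EF_E=25) = 25; EF_F = 25+7 = 32
Expected project duration μ = 32 days. Critical path: A → C → E → F.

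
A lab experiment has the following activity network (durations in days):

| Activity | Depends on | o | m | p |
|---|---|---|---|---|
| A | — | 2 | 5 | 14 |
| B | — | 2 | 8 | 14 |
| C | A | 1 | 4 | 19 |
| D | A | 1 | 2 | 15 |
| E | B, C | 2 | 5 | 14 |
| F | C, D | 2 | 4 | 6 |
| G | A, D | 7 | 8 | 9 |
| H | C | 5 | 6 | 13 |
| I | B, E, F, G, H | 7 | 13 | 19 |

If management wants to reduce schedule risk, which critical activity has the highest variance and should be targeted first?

C

te_A = (2 + 4·5 + 14)/6 = 36/6 = 6; σ²_A = ((14−2)/6)² = 4.000
te_B = (2 + 4·8 + 14)/6 = 48/6 = 8; σ²_B = ((14−2)/6)² = 4.000
te_C = (1 + 4·4 + 19)/6 = 36/6 = 6; σ²_C = ((19−1)/6)² = 9.000
te_D = (1 + 4·2 + 15)/6 = 24/6 = 4; σ²_D = ((15−1)/6)² = 5.444
te_E = (2 + 4·5 + 14)/6 = 36/6 = 6; σ²_E = ((14−2)/6)² = 4.000
te_F = (2 + 4·4 + 6)/6 = 24/6 = 4; σ²_F = ((6−2)/6)² = 0.444
te_G = (7 + 4·8 + 9)/6 = 48/6 = 8; σ²_G = ((9−7)/6)² = 0.111
te_H = (5 + 4·6 + 13)/6 = 42/6 = 7; σ²_H = ((13−5)/6)² = 1.778
te_I = (7 + 4·13 + 19)/6 = 78/6 = 13; σ²_I = ((19−7)/6)² = 4.000

Forward pass:
ES_A = 0; EF_A = 6
ES_B = 0; EF_B = 8
ES_C = 6; EF_C = 6+6 = 12
ES_D = 6; EF_D = 6+4 = 10
ES_E = max(EF_B=8, EF_C=12) = 12; EF_E = 12+6 = 18
ES_F = max(EF_C=12, EF_D=10) = 12; EF_F = 12+4 = 16
ES_G = max(EF_A=6, EF_D=10) = 10; EF_G = 10+8 = 18
ES_H = 12; EF_H = 12+7 = 19
ES_I = max(EF_B=8, EF_E=18, EF_F=16, EF_G=18, EF_H=19) = 19; EF_I = 19+13 = 32
Expected project duration μ = 32 days. Critical path: A → C → H → I.

Variances on critical path: σ²_A=4.000, σ²_C=9.000, σ²_H=1.778, σ²_I=4.000.
Largest is σ²_C = 9.000.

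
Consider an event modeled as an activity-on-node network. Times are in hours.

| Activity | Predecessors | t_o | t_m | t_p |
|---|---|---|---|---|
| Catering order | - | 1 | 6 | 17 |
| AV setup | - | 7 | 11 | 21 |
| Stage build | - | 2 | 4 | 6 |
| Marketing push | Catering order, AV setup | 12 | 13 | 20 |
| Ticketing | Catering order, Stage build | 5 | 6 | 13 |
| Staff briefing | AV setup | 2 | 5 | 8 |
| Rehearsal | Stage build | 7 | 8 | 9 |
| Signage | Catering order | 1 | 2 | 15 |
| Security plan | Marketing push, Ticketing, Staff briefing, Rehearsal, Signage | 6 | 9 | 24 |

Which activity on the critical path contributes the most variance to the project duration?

Security plan

te_Catering order = (1 + 4·6 + 17)/6 = 42/6 = 7; σ²_Catering order = ((17−1)/6)² = 7.111
te_AV setup = (7 + 4·11 + 21)/6 = 72/6 = 12; σ²_AV setup = ((21−7)/6)² = 5.444
te_Stage build = (2 + 4·4 + 6)/6 = 24/6 = 4; σ²_Stage build = ((6−2)/6)² = 0.444
te_Marketing push = (12 + 4·13 + 20)/6 = 84/6 = 14; σ²_Marketing push = ((20−12)/6)² = 1.778
te_Ticketing = (5 + 4·6 + 13)/6 = 42/6 = 7; σ²_Ticketing = ((13−5)/6)² = 1.778
te_Staff briefing = (2 + 4·5 + 8)/6 = 30/6 = 5; σ²_Staff briefing = ((8−2)/6)² = 1.000
te_Rehearsal = (7 + 4·8 + 9)/6 = 48/6 = 8; σ²_Rehearsal = ((9−7)/6)² = 0.111
te_Signage = (1 + 4·2 + 15)/6 = 24/6 = 4; σ²_Signage = ((15−1)/6)² = 5.444
te_Security plan = (6 + 4·9 + 24)/6 = 66/6 = 11; σ²_Security plan = ((24−6)/6)² = 9.000

Forward pass:
ES_Catering order = 0; EF_Catering order = 7
ES_AV setup = 0; EF_AV setup = 12
ES_Stage build = 0; EF_Stage build = 4
ES_Marketing push = max(EF_Catering order=7, EF_AV setup=12) = 12; EF_Marketing push = 12+14 = 26
ES_Ticketing = max(EF_Catering order=7, EF_Stage build=4) = 7; EF_Ticketing = 7+7 = 14
ES_Staff briefing = 12; EF_Staff briefing = 12+5 = 17
ES_Rehearsal = 4; EF_Rehearsal = 4+8 = 12
ES_Signage = 7; EF_Signage = 7+4 = 11
ES_Security plan = max(EF_Marketing push=26, EF_Ticketing=14, EF_Staff briefing=17, EF_Rehearsal=12, EF_Signage=11) = 26; EF_Security plan = 26+11 = 37
Expected project duration μ = 37 hours. Critical path: AV setup → Marketing push → Security plan.

Variances on critical path: σ²_AV setup=5.444, σ²_Marketing push=1.778, σ²_Security plan=9.000.
Largest is σ²_Security plan = 9.000.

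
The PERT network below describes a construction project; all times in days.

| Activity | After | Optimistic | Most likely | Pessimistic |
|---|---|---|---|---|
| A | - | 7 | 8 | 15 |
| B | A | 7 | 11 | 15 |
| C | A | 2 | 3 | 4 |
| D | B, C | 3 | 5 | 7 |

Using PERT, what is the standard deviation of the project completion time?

te_A = (7 + 4·8 + 15)/6 = 54/6 = 9; σ²_A = ((15−7)/6)² = 1.778
te_B = (7 + 4·11 + 15)/6 = 66/6 = 11; σ²_B = ((15−7)/6)² = 1.778
te_C = (2 + 4·3 + 4)/6 = 18/6 = 3; σ²_C = ((4−2)/6)² = 0.111
te_D = (3 + 4·5 + 7)/6 = 30/6 = 5; σ²_D = ((7−3)/6)² = 0.444

Forward pass:
ES_A = 0; EF_A = 9
ES_B = 9; EF_B = 9+11 = 20
ES_C = 9; EF_C = 9+3 = 12
ES_D = max(EF_B=20, EF_C=12) = 20; EF_D = 20+5 = 25
Expected project duration μ = 25 days. Critical path: A → B → D.

Variance along critical path = 1.778 + 1.778 + 0.444 = 4.000
σ = √4.000 = 2.000 days

2.00 days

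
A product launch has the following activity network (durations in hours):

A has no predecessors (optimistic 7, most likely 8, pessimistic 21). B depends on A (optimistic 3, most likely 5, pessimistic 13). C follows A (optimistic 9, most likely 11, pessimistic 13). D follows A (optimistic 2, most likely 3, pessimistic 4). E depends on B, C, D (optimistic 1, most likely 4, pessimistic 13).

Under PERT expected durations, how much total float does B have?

te_A = (7 + 4·8 + 21)/6 = 60/6 = 10
te_B = (3 + 4·5 + 13)/6 = 36/6 = 6
te_C = (9 + 4·11 + 13)/6 = 66/6 = 11
te_D = (2 + 4·3 + 4)/6 = 18/6 = 3
te_E = (1 + 4·4 + 13)/6 = 30/6 = 5

Forward pass:
ES_A = 0; EF_A = 10
ES_B = 10; EF_B = 10+6 = 16
ES_C = 10; EF_C = 10+11 = 21
ES_D = 10; EF_D = 10+3 = 13
ES_E = max(EF_B=16, EF_C=21, EF_D=13) = 21; EF_E = 21+5 = 26
Expected project duration μ = 26 hours. Critical path: A → C → E.

Backward pass:
LF_E = 26; LS_E = 26−5 = 21
LF_D = LS_E = 21; LS_D = 21−3 = 18
LF_C = LS_E = 21; LS_C = 21−11 = 10
LF_B = LS_E = 21; LS_B = 21−6 = 15
LF_A = min(LS_B=15, LS_C=10, LS_D=18) = 10; LS_A = 10−10 = 0
Slack_B = LS_B − ES_B = 15 − 10 = 5

5 hours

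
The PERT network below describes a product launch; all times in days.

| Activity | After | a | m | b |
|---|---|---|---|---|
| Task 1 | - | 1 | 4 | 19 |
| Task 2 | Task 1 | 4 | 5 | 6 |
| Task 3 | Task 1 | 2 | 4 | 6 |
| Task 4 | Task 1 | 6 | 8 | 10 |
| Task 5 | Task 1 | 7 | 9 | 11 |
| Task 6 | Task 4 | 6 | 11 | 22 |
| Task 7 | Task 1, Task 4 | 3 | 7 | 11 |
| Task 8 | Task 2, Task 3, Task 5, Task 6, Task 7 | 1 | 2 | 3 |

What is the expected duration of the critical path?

te_Task 1 = (1 + 4·4 + 19)/6 = 36/6 = 6
te_Task 2 = (4 + 4·5 + 6)/6 = 30/6 = 5
te_Task 3 = (2 + 4·4 + 6)/6 = 24/6 = 4
te_Task 4 = (6 + 4·8 + 10)/6 = 48/6 = 8
te_Task 5 = (7 + 4·9 + 11)/6 = 54/6 = 9
te_Task 6 = (6 + 4·11 + 22)/6 = 72/6 = 12
te_Task 7 = (3 + 4·7 + 11)/6 = 42/6 = 7
te_Task 8 = (1 + 4·2 + 3)/6 = 12/6 = 2

Forward pass:
ES_Task 1 = 0; EF_Task 1 = 6
ES_Task 2 = 6; EF_Task 2 = 6+5 = 11
ES_Task 3 = 6; EF_Task 3 = 6+4 = 10
ES_Task 4 = 6; EF_Task 4 = 6+8 = 14
ES_Task 5 = 6; EF_Task 5 = 6+9 = 15
ES_Task 6 = 14; EF_Task 6 = 14+12 = 26
ES_Task 7 = max(EF_Task 1=6, EF_Task 4=14) = 14; EF_Task 7 = 14+7 = 21
ES_Task 8 = max(EF_Task 2=11, EF_Task 3=10, EF_Task 5=15, EF_Task 6=26, EF_Task 7=21) = 26; EF_Task 8 = 26+2 = 28
Expected project duration μ = 28 days. Critical path: Task 1 → Task 4 → Task 6 → Task 8.

28 days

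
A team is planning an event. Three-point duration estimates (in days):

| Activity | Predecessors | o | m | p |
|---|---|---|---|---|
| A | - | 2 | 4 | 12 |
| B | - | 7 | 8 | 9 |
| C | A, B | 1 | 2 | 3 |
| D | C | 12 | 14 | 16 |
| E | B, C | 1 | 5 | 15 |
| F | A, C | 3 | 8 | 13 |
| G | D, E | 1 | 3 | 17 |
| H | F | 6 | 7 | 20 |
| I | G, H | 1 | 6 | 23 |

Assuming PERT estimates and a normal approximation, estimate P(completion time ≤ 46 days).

te_A = (2 + 4·4 + 12)/6 = 30/6 = 5; σ²_A = ((12−2)/6)² = 2.778
te_B = (7 + 4·8 + 9)/6 = 48/6 = 8; σ²_B = ((9−7)/6)² = 0.111
te_C = (1 + 4·2 + 3)/6 = 12/6 = 2; σ²_C = ((3−1)/6)² = 0.111
te_D = (12 + 4·14 + 16)/6 = 84/6 = 14; σ²_D = ((16−12)/6)² = 0.444
te_E = (1 + 4·5 + 15)/6 = 36/6 = 6; σ²_E = ((15−1)/6)² = 5.444
te_F = (3 + 4·8 + 13)/6 = 48/6 = 8; σ²_F = ((13−3)/6)² = 2.778
te_G = (1 + 4·3 + 17)/6 = 30/6 = 5; σ²_G = ((17−1)/6)² = 7.111
te_H = (6 + 4·7 + 20)/6 = 54/6 = 9; σ²_H = ((20−6)/6)² = 5.444
te_I = (1 + 4·6 + 23)/6 = 48/6 = 8; σ²_I = ((23−1)/6)² = 13.444

Forward pass:
ES_A = 0; EF_A = 5
ES_B = 0; EF_B = 8
ES_C = max(EF_A=5, EF_B=8) = 8; EF_C = 8+2 = 10
ES_D = 10; EF_D = 10+14 = 24
ES_E = max(EF_B=8, EF_C=10) = 10; EF_E = 10+6 = 16
ES_F = max(EF_A=5, EF_C=10) = 10; EF_F = 10+8 = 18
ES_G = max(EF_D=24, EF_E=16) = 24; EF_G = 24+5 = 29
ES_H = 18; EF_H = 18+9 = 27
ES_I = max(EF_G=29, EF_H=27) = 29; EF_I = 29+8 = 37
Expected project duration μ = 37 days. Critical path: B → C → D → G → I.

Variance along critical path = 0.111 + 0.111 + 0.444 + 7.111 + 13.444 = 21.222; σ = √21.222 = 4.607 days.
Z = (46 − 37) / 4.607 = 1.954
P(T ≤ 46) = Φ(1.954) ≈ 0.975

0.975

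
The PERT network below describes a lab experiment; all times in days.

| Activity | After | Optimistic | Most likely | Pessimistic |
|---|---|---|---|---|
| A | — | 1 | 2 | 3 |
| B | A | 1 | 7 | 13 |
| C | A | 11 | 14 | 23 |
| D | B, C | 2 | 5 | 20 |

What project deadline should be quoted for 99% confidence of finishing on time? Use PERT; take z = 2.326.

te_A = (1 + 4·2 + 3)/6 = 12/6 = 2; σ²_A = ((3−1)/6)² = 0.111
te_B = (1 + 4·7 + 13)/6 = 42/6 = 7; σ²_B = ((13−1)/6)² = 4.000
te_C = (11 + 4·14 + 23)/6 = 90/6 = 15; σ²_C = ((23−11)/6)² = 4.000
te_D = (2 + 4·5 + 20)/6 = 42/6 = 7; σ²_D = ((20−2)/6)² = 9.000

Forward pass:
ES_A = 0; EF_A = 2
ES_B = 2; EF_B = 2+7 = 9
ES_C = 2; EF_C = 2+15 = 17
ES_D = max(EF_B=9, EF_C=17) = 17; EF_D = 17+7 = 24
Expected project duration μ = 24 days. Critical path: A → C → D.

Variance along critical path = 0.111 + 4.000 + 9.000 = 13.111; σ = 3.621 days.
D = μ + z·σ = 24 + 2.326·3.621 = 32.4 days

32.4 days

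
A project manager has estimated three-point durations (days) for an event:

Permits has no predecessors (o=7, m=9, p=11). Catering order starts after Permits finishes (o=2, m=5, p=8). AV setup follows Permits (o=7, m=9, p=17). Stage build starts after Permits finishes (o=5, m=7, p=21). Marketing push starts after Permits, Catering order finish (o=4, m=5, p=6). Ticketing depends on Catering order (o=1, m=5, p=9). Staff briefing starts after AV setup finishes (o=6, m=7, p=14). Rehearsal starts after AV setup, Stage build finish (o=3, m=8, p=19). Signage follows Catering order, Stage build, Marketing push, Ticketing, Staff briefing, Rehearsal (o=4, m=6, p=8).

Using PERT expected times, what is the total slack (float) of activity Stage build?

1 days

te_Permits = (7 + 4·9 + 11)/6 = 54/6 = 9
te_Catering order = (2 + 4·5 + 8)/6 = 30/6 = 5
te_AV setup = (7 + 4·9 + 17)/6 = 60/6 = 10
te_Stage build = (5 + 4·7 + 21)/6 = 54/6 = 9
te_Marketing push = (4 + 4·5 + 6)/6 = 30/6 = 5
te_Ticketing = (1 + 4·5 + 9)/6 = 30/6 = 5
te_Staff briefing = (6 + 4·7 + 14)/6 = 48/6 = 8
te_Rehearsal = (3 + 4·8 + 19)/6 = 54/6 = 9
te_Signage = (4 + 4·6 + 8)/6 = 36/6 = 6

Forward pass:
ES_Permits = 0; EF_Permits = 9
ES_Catering order = 9; EF_Catering order = 9+5 = 14
ES_AV setup = 9; EF_AV setup = 9+10 = 19
ES_Stage build = 9; EF_Stage build = 9+9 = 18
ES_Marketing push = max(EF_Permits=9, EF_Catering order=14) = 14; EF_Marketing push = 14+5 = 19
ES_Ticketing = 14; EF_Ticketing = 14+5 = 19
ES_Staff briefing = 19; EF_Staff briefing = 19+8 = 27
ES_Rehearsal = max(EF_AV setup=19, EF_Stage build=18) = 19; EF_Rehearsal = 19+9 = 28
ES_Signage = max(EF_Catering order=14, EF_Stage build=18, EF_Marketing push=19, EF_Ticketing=19, EF_Staff briefing=27, EF_Rehearsal=28) = 28; EF_Signage = 28+6 = 34
Expected project duration μ = 34 days. Critical path: Permits → AV setup → Rehearsal → Signage.

Backward pass:
LF_Signage = 34; LS_Signage = 34−6 = 28
LF_Rehearsal = LS_Signage = 28; LS_Rehearsal = 28−9 = 19
LF_Staff briefing = LS_Signage = 28; LS_Staff briefing = 28−8 = 20
LF_Ticketing = LS_Signage = 28; LS_Ticketing = 28−5 = 23
LF_Marketing push = LS_Signage = 28; LS_Marketing push = 28−5 = 23
LF_Stage build = min(LS_Rehearsal=19, LS_Signage=28) = 19; LS_Stage build = 19−9 = 10
LF_AV setup = min(LS_Staff briefing=20, LS_Rehearsal=19) = 19; LS_AV setup = 19−10 = 9
LF_Catering order = min(LS_Marketing push=23, LS_Ticketing=23, LS_Signage=28) = 23; LS_Catering order = 23−5 = 18
LF_Permits = min(LS_Catering order=18, LS_AV setup=9, LS_Stage build=10, LS_Marketing push=23) = 9; LS_Permits = 9−9 = 0
Slack_Stage build = LS_Stage build − ES_Stage build = 10 − 9 = 1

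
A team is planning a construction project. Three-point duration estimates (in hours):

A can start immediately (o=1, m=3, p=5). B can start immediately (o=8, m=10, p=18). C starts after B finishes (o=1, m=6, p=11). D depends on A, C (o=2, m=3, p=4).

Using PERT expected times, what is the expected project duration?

te_A = (1 + 4·3 + 5)/6 = 18/6 = 3
te_B = (8 + 4·10 + 18)/6 = 66/6 = 11
te_C = (1 + 4·6 + 11)/6 = 36/6 = 6
te_D = (2 + 4·3 + 4)/6 = 18/6 = 3

Forward pass:
ES_A = 0; EF_A = 3
ES_B = 0; EF_B = 11
ES_C = 11; EF_C = 11+6 = 17
ES_D = max(EF_A=3, EF_C=17) = 17; EF_D = 17+3 = 20
Expected project duration μ = 20 hours. Critical path: B → C → D.

20 hours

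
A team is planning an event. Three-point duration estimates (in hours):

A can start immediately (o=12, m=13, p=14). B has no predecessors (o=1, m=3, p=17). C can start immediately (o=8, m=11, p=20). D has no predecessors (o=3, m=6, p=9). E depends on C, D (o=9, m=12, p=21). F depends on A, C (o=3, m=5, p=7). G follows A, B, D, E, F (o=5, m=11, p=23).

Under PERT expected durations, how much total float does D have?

te_A = (12 + 4·13 + 14)/6 = 78/6 = 13
te_B = (1 + 4·3 + 17)/6 = 30/6 = 5
te_C = (8 + 4·11 + 20)/6 = 72/6 = 12
te_D = (3 + 4·6 + 9)/6 = 36/6 = 6
te_E = (9 + 4·12 + 21)/6 = 78/6 = 13
te_F = (3 + 4·5 + 7)/6 = 30/6 = 5
te_G = (5 + 4·11 + 23)/6 = 72/6 = 12

Forward pass:
ES_A = 0; EF_A = 13
ES_B = 0; EF_B = 5
ES_C = 0; EF_C = 12
ES_D = 0; EF_D = 6
ES_E = max(EF_C=12, EF_D=6) = 12; EF_E = 12+13 = 25
ES_F = max(EF_A=13, EF_C=12) = 13; EF_F = 13+5 = 18
ES_G = max(EF_A=13, EF_B=5, EF_D=6, EF_E=25, EF_F=18) = 25; EF_G = 25+12 = 37
Expected project duration μ = 37 hours. Critical path: C → E → G.

Backward pass:
LF_G = 37; LS_G = 37−12 = 25
LF_F = LS_G = 25; LS_F = 25−5 = 20
LF_E = LS_G = 25; LS_E = 25−13 = 12
LF_D = min(LS_E=12, LS_G=25) = 12; LS_D = 12−6 = 6
LF_C = min(LS_E=12, LS_F=20) = 12; LS_C = 12−12 = 0
LF_B = LS_G = 25; LS_B = 25−5 = 20
LF_A = min(LS_F=20, LS_G=25) = 20; LS_A = 20−13 = 7
Slack_D = LS_D − ES_D = 6 − 0 = 6

6 hours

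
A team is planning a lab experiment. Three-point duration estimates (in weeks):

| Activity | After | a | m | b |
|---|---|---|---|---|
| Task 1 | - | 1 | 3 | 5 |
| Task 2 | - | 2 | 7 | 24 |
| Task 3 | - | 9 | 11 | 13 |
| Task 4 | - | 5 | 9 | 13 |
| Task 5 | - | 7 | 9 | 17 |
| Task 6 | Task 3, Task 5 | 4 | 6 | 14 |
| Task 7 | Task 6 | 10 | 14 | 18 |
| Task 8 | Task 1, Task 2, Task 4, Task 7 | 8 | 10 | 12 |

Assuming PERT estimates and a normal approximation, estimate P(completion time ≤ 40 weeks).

0.196

te_Task 1 = (1 + 4·3 + 5)/6 = 18/6 = 3; σ²_Task 1 = ((5−1)/6)² = 0.444
te_Task 2 = (2 + 4·7 + 24)/6 = 54/6 = 9; σ²_Task 2 = ((24−2)/6)² = 13.444
te_Task 3 = (9 + 4·11 + 13)/6 = 66/6 = 11; σ²_Task 3 = ((13−9)/6)² = 0.444
te_Task 4 = (5 + 4·9 + 13)/6 = 54/6 = 9; σ²_Task 4 = ((13−5)/6)² = 1.778
te_Task 5 = (7 + 4·9 + 17)/6 = 60/6 = 10; σ²_Task 5 = ((17−7)/6)² = 2.778
te_Task 6 = (4 + 4·6 + 14)/6 = 42/6 = 7; σ²_Task 6 = ((14−4)/6)² = 2.778
te_Task 7 = (10 + 4·14 + 18)/6 = 84/6 = 14; σ²_Task 7 = ((18−10)/6)² = 1.778
te_Task 8 = (8 + 4·10 + 12)/6 = 60/6 = 10; σ²_Task 8 = ((12−8)/6)² = 0.444

Forward pass:
ES_Task 1 = 0; EF_Task 1 = 3
ES_Task 2 = 0; EF_Task 2 = 9
ES_Task 3 = 0; EF_Task 3 = 11
ES_Task 4 = 0; EF_Task 4 = 9
ES_Task 5 = 0; EF_Task 5 = 10
ES_Task 6 = max(EF_Task 3=11, EF_Task 5=10) = 11; EF_Task 6 = 11+7 = 18
ES_Task 7 = 18; EF_Task 7 = 18+14 = 32
ES_Task 8 = max(EF_Task 1=3, EF_Task 2=9, EF_Task 4=9, EF_Task 7=32) = 32; EF_Task 8 = 32+10 = 42
Expected project duration μ = 42 weeks. Critical path: Task 3 → Task 6 → Task 7 → Task 8.

Variance along critical path = 0.444 + 2.778 + 1.778 + 0.444 = 5.444; σ = √5.444 = 2.333 weeks.
Z = (40 − 42) / 2.333 = -0.857
P(T ≤ 40) = Φ(-0.857) ≈ 0.196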